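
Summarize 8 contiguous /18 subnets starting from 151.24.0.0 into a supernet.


Original prefix: /18
Number of subnets: 8 = 2^3
New prefix = 18 - 3 = 15
Supernet: 151.24.0.0/15


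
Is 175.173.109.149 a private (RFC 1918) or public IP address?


RFC 1918 private ranges:
  10.0.0.0/8 (10.0.0.0 - 10.255.255.255)
  172.16.0.0/12 (172.16.0.0 - 172.31.255.255)
  192.168.0.0/16 (192.168.0.0 - 192.168.255.255)
Public (not in any RFC 1918 range)


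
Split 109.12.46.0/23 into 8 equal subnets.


New prefix = 23 + 3 = 26
Each subnet has 64 addresses
  109.12.46.0/26
  109.12.46.64/26
  109.12.46.128/26
  109.12.46.192/26
  109.12.47.0/26
  109.12.47.64/26
  109.12.47.128/26
  109.12.47.192/26
Subnets: 109.12.46.0/26, 109.12.46.64/26, 109.12.46.128/26, 109.12.46.192/26, 109.12.47.0/26, 109.12.47.64/26, 109.12.47.128/26, 109.12.47.192/26


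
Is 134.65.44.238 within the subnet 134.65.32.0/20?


Subnet network: 134.65.32.0
Test IP AND mask: 134.65.32.0
Yes, 134.65.44.238 is in 134.65.32.0/20


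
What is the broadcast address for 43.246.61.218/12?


Network: 43.240.0.0/12
Host bits = 20
Set all host bits to 1:
Broadcast: 43.255.255.255


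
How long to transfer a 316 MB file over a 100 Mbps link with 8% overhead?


Effective throughput = 100 * (1 - 8/100) = 92 Mbps
File size in Mb = 316 * 8 = 2528 Mb
Time = 2528 / 92
Time = 27.4783 seconds


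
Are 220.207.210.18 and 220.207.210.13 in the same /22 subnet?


Mask: 255.255.252.0
220.207.210.18 AND mask = 220.207.208.0
220.207.210.13 AND mask = 220.207.208.0
Yes, same subnet (220.207.208.0)


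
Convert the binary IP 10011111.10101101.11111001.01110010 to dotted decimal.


10011111 = 159
10101101 = 173
11111001 = 249
01110010 = 114
IP: 159.173.249.114


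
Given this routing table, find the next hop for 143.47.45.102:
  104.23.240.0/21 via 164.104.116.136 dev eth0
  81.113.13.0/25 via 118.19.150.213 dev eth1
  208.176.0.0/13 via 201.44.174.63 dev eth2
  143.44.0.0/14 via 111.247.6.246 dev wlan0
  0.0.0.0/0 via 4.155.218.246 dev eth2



Longest prefix match for 143.47.45.102:
  /21 104.23.240.0: no
  /25 81.113.13.0: no
  /13 208.176.0.0: no
  /14 143.44.0.0: MATCH
  /0 0.0.0.0: MATCH
Selected: next-hop 111.247.6.246 via wlan0 (matched /14)


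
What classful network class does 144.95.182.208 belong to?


First octet: 144
Binary: 10010000
10xxxxxx -> Class B (128-191)
Class B, default mask 255.255.0.0 (/16)


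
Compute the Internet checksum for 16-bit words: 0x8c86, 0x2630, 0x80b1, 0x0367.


Sum all words (with carry folding):
+ 0x8c86 = 0x8c86
+ 0x2630 = 0xb2b6
+ 0x80b1 = 0x3368
+ 0x0367 = 0x36cf
One's complement: ~0x36cf
Checksum = 0xc930


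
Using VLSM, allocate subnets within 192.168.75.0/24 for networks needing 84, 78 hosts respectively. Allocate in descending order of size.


84 hosts -> /25 (126 usable): 192.168.75.0/25
78 hosts -> /25 (126 usable): 192.168.75.128/25
Allocation: 192.168.75.0/25 (84 hosts, 126 usable); 192.168.75.128/25 (78 hosts, 126 usable)


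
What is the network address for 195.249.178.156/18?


IP:   11000011.11111001.10110010.10011100
Mask: 11111111.11111111.11000000.00000000
AND operation:
Net:  11000011.11111001.10000000.00000000
Network: 195.249.128.0/18


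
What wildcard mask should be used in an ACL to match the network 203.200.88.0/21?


Subnet mask: 255.255.248.0
Wildcard = 255.255.255.255 - subnet mask
255 - 255 = 0
255 - 255 = 0
255 - 248 = 7
255 - 0 = 255
Wildcard: 0.0.7.255


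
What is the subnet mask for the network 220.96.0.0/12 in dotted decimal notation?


/12 means 12 network bits, 20 host bits
Binary: 11111111111100000000000000000000
Mask: 255.240.0.0


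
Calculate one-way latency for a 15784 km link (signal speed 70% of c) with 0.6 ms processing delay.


Speed = 0.7 * 3e5 km/s = 210000 km/s
Propagation delay = 15784 / 210000 = 0.0752 s = 75.1619 ms
Processing delay = 0.6 ms
Total one-way latency = 75.7619 ms


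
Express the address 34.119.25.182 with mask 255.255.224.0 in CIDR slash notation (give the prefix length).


Binary: 11111111.11111111.11100000.00000000
Count leading 1s
Prefix: /19


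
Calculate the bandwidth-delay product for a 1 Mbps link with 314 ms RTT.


BDP = bandwidth * RTT
= 1 Mbps * 314 ms
= 1 * 1e6 * 314 / 1000 bits
= 314000 bits
= 39250 bytes
= 38.3301 KB
BDP = 314000 bits (39250 bytes)


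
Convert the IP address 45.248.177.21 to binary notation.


45 = 00101101
248 = 11111000
177 = 10110001
21 = 00010101
Binary: 00101101.11111000.10110001.00010101


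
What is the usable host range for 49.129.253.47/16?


Network: 49.129.0.0
Broadcast: 49.129.255.255
First usable = network + 1
Last usable = broadcast - 1
Range: 49.129.0.1 to 49.129.255.254


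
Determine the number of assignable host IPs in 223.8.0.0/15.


Host bits = 32 - 15 = 17
Total addresses = 2^17 = 131072
Usable = total - 2 (network and broadcast)
Usable hosts: 131070


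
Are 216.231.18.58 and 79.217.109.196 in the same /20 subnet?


Mask: 255.255.240.0
216.231.18.58 AND mask = 216.231.16.0
79.217.109.196 AND mask = 79.217.96.0
No, different subnets (216.231.16.0 vs 79.217.96.0)


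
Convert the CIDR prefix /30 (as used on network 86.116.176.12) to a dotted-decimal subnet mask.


/30 means 30 network bits, 2 host bits
Binary: 11111111111111111111111111111100
Mask: 255.255.255.252


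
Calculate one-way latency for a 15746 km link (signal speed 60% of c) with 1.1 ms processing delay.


Speed = 0.6 * 3e5 km/s = 180000 km/s
Propagation delay = 15746 / 180000 = 0.0875 s = 87.4778 ms
Processing delay = 1.1 ms
Total one-way latency = 88.5778 ms


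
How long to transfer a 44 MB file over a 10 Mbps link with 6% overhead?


Effective throughput = 10 * (1 - 6/100) = 9.4 Mbps
File size in Mb = 44 * 8 = 352 Mb
Time = 352 / 9.4
Time = 37.4468 seconds


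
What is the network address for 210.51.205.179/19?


IP:   11010010.00110011.11001101.10110011
Mask: 11111111.11111111.11100000.00000000
AND operation:
Net:  11010010.00110011.11000000.00000000
Network: 210.51.192.0/19


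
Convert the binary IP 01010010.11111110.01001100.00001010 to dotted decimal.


01010010 = 82
11111110 = 254
01001100 = 76
00001010 = 10
IP: 82.254.76.10


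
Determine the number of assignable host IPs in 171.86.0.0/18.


Host bits = 32 - 18 = 14
Total addresses = 2^14 = 16384
Usable = total - 2 (network and broadcast)
Usable hosts: 16382


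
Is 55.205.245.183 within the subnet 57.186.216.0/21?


Subnet network: 57.186.216.0
Test IP AND mask: 55.205.240.0
No, 55.205.245.183 is not in 57.186.216.0/21


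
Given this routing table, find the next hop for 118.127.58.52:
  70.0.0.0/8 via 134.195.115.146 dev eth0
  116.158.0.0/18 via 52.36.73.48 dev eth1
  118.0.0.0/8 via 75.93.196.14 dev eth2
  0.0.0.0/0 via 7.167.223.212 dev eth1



Longest prefix match for 118.127.58.52:
  /8 70.0.0.0: no
  /18 116.158.0.0: no
  /8 118.0.0.0: MATCH
  /0 0.0.0.0: MATCH
Selected: next-hop 75.93.196.14 via eth2 (matched /8)


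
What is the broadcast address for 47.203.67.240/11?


Network: 47.192.0.0/11
Host bits = 21
Set all host bits to 1:
Broadcast: 47.223.255.255


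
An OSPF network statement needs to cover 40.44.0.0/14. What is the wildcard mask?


Subnet mask: 255.252.0.0
Wildcard = 255.255.255.255 - subnet mask
255 - 255 = 0
255 - 252 = 3
255 - 0 = 255
255 - 0 = 255
Wildcard: 0.3.255.255


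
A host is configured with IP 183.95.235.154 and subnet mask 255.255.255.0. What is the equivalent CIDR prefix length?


Binary: 11111111.11111111.11111111.00000000
Count leading 1s
Prefix: /24


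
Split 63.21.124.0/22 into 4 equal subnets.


New prefix = 22 + 2 = 24
Each subnet has 256 addresses
  63.21.124.0/24
  63.21.125.0/24
  63.21.126.0/24
  63.21.127.0/24
Subnets: 63.21.124.0/24, 63.21.125.0/24, 63.21.126.0/24, 63.21.127.0/24


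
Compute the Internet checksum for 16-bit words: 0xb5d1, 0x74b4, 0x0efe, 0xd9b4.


Sum all words (with carry folding):
+ 0xb5d1 = 0xb5d1
+ 0x74b4 = 0x2a86
+ 0x0efe = 0x3984
+ 0xd9b4 = 0x1339
One's complement: ~0x1339
Checksum = 0xecc6


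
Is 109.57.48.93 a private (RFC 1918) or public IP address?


RFC 1918 private ranges:
  10.0.0.0/8 (10.0.0.0 - 10.255.255.255)
  172.16.0.0/12 (172.16.0.0 - 172.31.255.255)
  192.168.0.0/16 (192.168.0.0 - 192.168.255.255)
Public (not in any RFC 1918 range)


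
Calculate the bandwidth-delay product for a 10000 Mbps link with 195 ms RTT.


BDP = bandwidth * RTT
= 10000 Mbps * 195 ms
= 10000 * 1e6 * 195 / 1000 bits
= 1950000000 bits
= 243750000 bytes
= 238037.1094 KB
BDP = 1950000000 bits (243750000 bytes)


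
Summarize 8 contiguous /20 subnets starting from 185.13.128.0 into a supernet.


Original prefix: /20
Number of subnets: 8 = 2^3
New prefix = 20 - 3 = 17
Supernet: 185.13.128.0/17


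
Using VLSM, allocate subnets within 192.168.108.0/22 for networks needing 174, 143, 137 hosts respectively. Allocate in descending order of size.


174 hosts -> /24 (254 usable): 192.168.108.0/24
143 hosts -> /24 (254 usable): 192.168.109.0/24
137 hosts -> /24 (254 usable): 192.168.110.0/24
Allocation: 192.168.108.0/24 (174 hosts, 254 usable); 192.168.109.0/24 (143 hosts, 254 usable); 192.168.110.0/24 (137 hosts, 254 usable)


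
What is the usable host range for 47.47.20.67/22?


Network: 47.47.20.0
Broadcast: 47.47.23.255
First usable = network + 1
Last usable = broadcast - 1
Range: 47.47.20.1 to 47.47.23.254


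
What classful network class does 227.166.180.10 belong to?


First octet: 227
Binary: 11100011
1110xxxx -> Class D (224-239)
Class D (multicast), default mask N/A


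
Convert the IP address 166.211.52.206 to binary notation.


166 = 10100110
211 = 11010011
52 = 00110100
206 = 11001110
Binary: 10100110.11010011.00110100.11001110


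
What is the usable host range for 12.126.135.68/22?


Network: 12.126.132.0
Broadcast: 12.126.135.255
First usable = network + 1
Last usable = broadcast - 1
Range: 12.126.132.1 to 12.126.135.254


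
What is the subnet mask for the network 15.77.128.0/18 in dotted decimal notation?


/18 means 18 network bits, 14 host bits
Binary: 11111111111111111100000000000000
Mask: 255.255.192.0


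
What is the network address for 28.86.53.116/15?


IP:   00011100.01010110.00110101.01110100
Mask: 11111111.11111110.00000000.00000000
AND operation:
Net:  00011100.01010110.00000000.00000000
Network: 28.86.0.0/15


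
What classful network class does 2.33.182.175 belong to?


First octet: 2
Binary: 00000010
0xxxxxxx -> Class A (1-126)
Class A, default mask 255.0.0.0 (/8)


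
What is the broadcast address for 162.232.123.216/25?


Network: 162.232.123.128/25
Host bits = 7
Set all host bits to 1:
Broadcast: 162.232.123.255


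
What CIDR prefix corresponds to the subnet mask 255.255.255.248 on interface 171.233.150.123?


Binary: 11111111.11111111.11111111.11111000
Count leading 1s
Prefix: /29


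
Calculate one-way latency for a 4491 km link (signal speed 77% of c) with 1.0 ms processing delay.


Speed = 0.77 * 3e5 km/s = 231000 km/s
Propagation delay = 4491 / 231000 = 0.0194 s = 19.4416 ms
Processing delay = 1.0 ms
Total one-way latency = 20.4416 ms


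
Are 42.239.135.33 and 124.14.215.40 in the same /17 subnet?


Mask: 255.255.128.0
42.239.135.33 AND mask = 42.239.128.0
124.14.215.40 AND mask = 124.14.128.0
No, different subnets (42.239.128.0 vs 124.14.128.0)


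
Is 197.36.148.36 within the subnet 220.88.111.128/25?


Subnet network: 220.88.111.128
Test IP AND mask: 197.36.148.0
No, 197.36.148.36 is not in 220.88.111.128/25


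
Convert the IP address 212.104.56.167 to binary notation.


212 = 11010100
104 = 01101000
56 = 00111000
167 = 10100111
Binary: 11010100.01101000.00111000.10100111


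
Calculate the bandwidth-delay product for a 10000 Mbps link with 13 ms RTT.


BDP = bandwidth * RTT
= 10000 Mbps * 13 ms
= 10000 * 1e6 * 13 / 1000 bits
= 130000000 bits
= 16250000 bytes
= 15869.1406 KB
BDP = 130000000 bits (16250000 bytes)


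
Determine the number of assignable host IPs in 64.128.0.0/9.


Host bits = 32 - 9 = 23
Total addresses = 2^23 = 8388608
Usable = total - 2 (network and broadcast)
Usable hosts: 8388606


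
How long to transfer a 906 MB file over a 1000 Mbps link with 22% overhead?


Effective throughput = 1000 * (1 - 22/100) = 780 Mbps
File size in Mb = 906 * 8 = 7248 Mb
Time = 7248 / 780
Time = 9.2923 seconds


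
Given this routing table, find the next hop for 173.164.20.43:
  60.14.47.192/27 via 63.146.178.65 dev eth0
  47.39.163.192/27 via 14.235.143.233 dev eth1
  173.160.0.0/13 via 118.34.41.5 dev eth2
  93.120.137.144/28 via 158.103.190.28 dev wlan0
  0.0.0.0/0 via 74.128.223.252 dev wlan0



Longest prefix match for 173.164.20.43:
  /27 60.14.47.192: no
  /27 47.39.163.192: no
  /13 173.160.0.0: MATCH
  /28 93.120.137.144: no
  /0 0.0.0.0: MATCH
Selected: next-hop 118.34.41.5 via eth2 (matched /13)


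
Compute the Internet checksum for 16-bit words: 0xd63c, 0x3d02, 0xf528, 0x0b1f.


Sum all words (with carry folding):
+ 0xd63c = 0xd63c
+ 0x3d02 = 0x133f
+ 0xf528 = 0x0868
+ 0x0b1f = 0x1387
One's complement: ~0x1387
Checksum = 0xec78


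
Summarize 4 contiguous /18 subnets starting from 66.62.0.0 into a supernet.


Original prefix: /18
Number of subnets: 4 = 2^2
New prefix = 18 - 2 = 16
Supernet: 66.62.0.0/16


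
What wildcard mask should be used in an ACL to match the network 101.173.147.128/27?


Subnet mask: 255.255.255.224
Wildcard = 255.255.255.255 - subnet mask
255 - 255 = 0
255 - 255 = 0
255 - 255 = 0
255 - 224 = 31
Wildcard: 0.0.0.31


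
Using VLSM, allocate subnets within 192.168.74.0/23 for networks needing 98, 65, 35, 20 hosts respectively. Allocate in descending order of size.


98 hosts -> /25 (126 usable): 192.168.74.0/25
65 hosts -> /25 (126 usable): 192.168.74.128/25
35 hosts -> /26 (62 usable): 192.168.75.0/26
20 hosts -> /27 (30 usable): 192.168.75.64/27
Allocation: 192.168.74.0/25 (98 hosts, 126 usable); 192.168.74.128/25 (65 hosts, 126 usable); 192.168.75.0/26 (35 hosts, 62 usable); 192.168.75.64/27 (20 hosts, 30 usable)


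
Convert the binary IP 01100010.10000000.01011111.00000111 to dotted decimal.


01100010 = 98
10000000 = 128
01011111 = 95
00000111 = 7
IP: 98.128.95.7


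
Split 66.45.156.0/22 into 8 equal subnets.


New prefix = 22 + 3 = 25
Each subnet has 128 addresses
  66.45.156.0/25
  66.45.156.128/25
  66.45.157.0/25
  66.45.157.128/25
  66.45.158.0/25
  66.45.158.128/25
  66.45.159.0/25
  66.45.159.128/25
Subnets: 66.45.156.0/25, 66.45.156.128/25, 66.45.157.0/25, 66.45.157.128/25, 66.45.158.0/25, 66.45.158.128/25, 66.45.159.0/25, 66.45.159.128/25


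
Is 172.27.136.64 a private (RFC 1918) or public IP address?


RFC 1918 private ranges:
  10.0.0.0/8 (10.0.0.0 - 10.255.255.255)
  172.16.0.0/12 (172.16.0.0 - 172.31.255.255)
  192.168.0.0/16 (192.168.0.0 - 192.168.255.255)
Private (in 172.16.0.0/12)


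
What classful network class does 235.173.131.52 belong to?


First octet: 235
Binary: 11101011
1110xxxx -> Class D (224-239)
Class D (multicast), default mask N/A


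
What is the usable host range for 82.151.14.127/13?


Network: 82.144.0.0
Broadcast: 82.151.255.255
First usable = network + 1
Last usable = broadcast - 1
Range: 82.144.0.1 to 82.151.255.254


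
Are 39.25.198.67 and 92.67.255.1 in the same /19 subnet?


Mask: 255.255.224.0
39.25.198.67 AND mask = 39.25.192.0
92.67.255.1 AND mask = 92.67.224.0
No, different subnets (39.25.192.0 vs 92.67.224.0)


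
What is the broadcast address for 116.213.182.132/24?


Network: 116.213.182.0/24
Host bits = 8
Set all host bits to 1:
Broadcast: 116.213.182.255


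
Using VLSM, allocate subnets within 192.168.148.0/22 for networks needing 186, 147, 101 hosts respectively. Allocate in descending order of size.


186 hosts -> /24 (254 usable): 192.168.148.0/24
147 hosts -> /24 (254 usable): 192.168.149.0/24
101 hosts -> /25 (126 usable): 192.168.150.0/25
Allocation: 192.168.148.0/24 (186 hosts, 254 usable); 192.168.149.0/24 (147 hosts, 254 usable); 192.168.150.0/25 (101 hosts, 126 usable)


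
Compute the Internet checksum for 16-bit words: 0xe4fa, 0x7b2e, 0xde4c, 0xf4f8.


Sum all words (with carry folding):
+ 0xe4fa = 0xe4fa
+ 0x7b2e = 0x6029
+ 0xde4c = 0x3e76
+ 0xf4f8 = 0x336f
One's complement: ~0x336f
Checksum = 0xcc90


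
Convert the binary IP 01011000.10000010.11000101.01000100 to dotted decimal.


01011000 = 88
10000010 = 130
11000101 = 197
01000100 = 68
IP: 88.130.197.68


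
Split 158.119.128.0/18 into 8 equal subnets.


New prefix = 18 + 3 = 21
Each subnet has 2048 addresses
  158.119.128.0/21
  158.119.136.0/21
  158.119.144.0/21
  158.119.152.0/21
  158.119.160.0/21
  158.119.168.0/21
  158.119.176.0/21
  158.119.184.0/21
Subnets: 158.119.128.0/21, 158.119.136.0/21, 158.119.144.0/21, 158.119.152.0/21, 158.119.160.0/21, 158.119.168.0/21, 158.119.176.0/21, 158.119.184.0/21


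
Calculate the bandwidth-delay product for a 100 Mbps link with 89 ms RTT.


BDP = bandwidth * RTT
= 100 Mbps * 89 ms
= 100 * 1e6 * 89 / 1000 bits
= 8900000 bits
= 1112500 bytes
= 1086.4258 KB
BDP = 8900000 bits (1112500 bytes)


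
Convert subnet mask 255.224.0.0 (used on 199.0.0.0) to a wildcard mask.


Subnet mask: 255.224.0.0
Wildcard = 255.255.255.255 - subnet mask
255 - 255 = 0
255 - 224 = 31
255 - 0 = 255
255 - 0 = 255
Wildcard: 0.31.255.255


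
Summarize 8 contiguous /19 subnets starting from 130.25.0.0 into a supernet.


Original prefix: /19
Number of subnets: 8 = 2^3
New prefix = 19 - 3 = 16
Supernet: 130.25.0.0/16


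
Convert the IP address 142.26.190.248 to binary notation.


142 = 10001110
26 = 00011010
190 = 10111110
248 = 11111000
Binary: 10001110.00011010.10111110.11111000


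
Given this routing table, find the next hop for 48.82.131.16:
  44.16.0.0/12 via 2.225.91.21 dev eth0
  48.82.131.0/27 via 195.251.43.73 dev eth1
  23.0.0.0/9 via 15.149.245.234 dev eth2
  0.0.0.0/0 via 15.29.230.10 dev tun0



Longest prefix match for 48.82.131.16:
  /12 44.16.0.0: no
  /27 48.82.131.0: MATCH
  /9 23.0.0.0: no
  /0 0.0.0.0: MATCH
Selected: next-hop 195.251.43.73 via eth1 (matched /27)


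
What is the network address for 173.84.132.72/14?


IP:   10101101.01010100.10000100.01001000
Mask: 11111111.11111100.00000000.00000000
AND operation:
Net:  10101101.01010100.00000000.00000000
Network: 173.84.0.0/14


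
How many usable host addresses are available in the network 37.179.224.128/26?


Host bits = 32 - 26 = 6
Total addresses = 2^6 = 64
Usable = total - 2 (network and broadcast)
Usable hosts: 62


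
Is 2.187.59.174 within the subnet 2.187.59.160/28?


Subnet network: 2.187.59.160
Test IP AND mask: 2.187.59.160
Yes, 2.187.59.174 is in 2.187.59.160/28


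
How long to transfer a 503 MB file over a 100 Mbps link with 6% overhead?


Effective throughput = 100 * (1 - 6/100) = 94 Mbps
File size in Mb = 503 * 8 = 4024 Mb
Time = 4024 / 94
Time = 42.8085 seconds


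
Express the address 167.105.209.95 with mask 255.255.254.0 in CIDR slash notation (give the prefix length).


Binary: 11111111.11111111.11111110.00000000
Count leading 1s
Prefix: /23


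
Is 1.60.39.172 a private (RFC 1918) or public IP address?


RFC 1918 private ranges:
  10.0.0.0/8 (10.0.0.0 - 10.255.255.255)
  172.16.0.0/12 (172.16.0.0 - 172.31.255.255)
  192.168.0.0/16 (192.168.0.0 - 192.168.255.255)
Public (not in any RFC 1918 range)


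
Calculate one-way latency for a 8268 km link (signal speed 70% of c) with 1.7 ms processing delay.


Speed = 0.7 * 3e5 km/s = 210000 km/s
Propagation delay = 8268 / 210000 = 0.0394 s = 39.3714 ms
Processing delay = 1.7 ms
Total one-way latency = 41.0714 ms


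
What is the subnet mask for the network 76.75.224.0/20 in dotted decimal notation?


/20 means 20 network bits, 12 host bits
Binary: 11111111111111111111000000000000
Mask: 255.255.240.0


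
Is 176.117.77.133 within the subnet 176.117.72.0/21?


Subnet network: 176.117.72.0
Test IP AND mask: 176.117.72.0
Yes, 176.117.77.133 is in 176.117.72.0/21


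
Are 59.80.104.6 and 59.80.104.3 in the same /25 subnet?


Mask: 255.255.255.128
59.80.104.6 AND mask = 59.80.104.0
59.80.104.3 AND mask = 59.80.104.0
Yes, same subnet (59.80.104.0)


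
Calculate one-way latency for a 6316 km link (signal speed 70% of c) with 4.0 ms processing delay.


Speed = 0.7 * 3e5 km/s = 210000 km/s
Propagation delay = 6316 / 210000 = 0.0301 s = 30.0762 ms
Processing delay = 4.0 ms
Total one-way latency = 34.0762 ms


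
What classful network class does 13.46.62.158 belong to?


First octet: 13
Binary: 00001101
0xxxxxxx -> Class A (1-126)
Class A, default mask 255.0.0.0 (/8)


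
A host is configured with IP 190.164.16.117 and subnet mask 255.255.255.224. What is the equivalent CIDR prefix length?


Binary: 11111111.11111111.11111111.11100000
Count leading 1s
Prefix: /27


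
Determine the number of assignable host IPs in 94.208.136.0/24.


Host bits = 32 - 24 = 8
Total addresses = 2^8 = 256
Usable = total - 2 (network and broadcast)
Usable hosts: 254


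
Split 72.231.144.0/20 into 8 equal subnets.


New prefix = 20 + 3 = 23
Each subnet has 512 addresses
  72.231.144.0/23
  72.231.146.0/23
  72.231.148.0/23
  72.231.150.0/23
  72.231.152.0/23
  72.231.154.0/23
  72.231.156.0/23
  72.231.158.0/23
Subnets: 72.231.144.0/23, 72.231.146.0/23, 72.231.148.0/23, 72.231.150.0/23, 72.231.152.0/23, 72.231.154.0/23, 72.231.156.0/23, 72.231.158.0/23


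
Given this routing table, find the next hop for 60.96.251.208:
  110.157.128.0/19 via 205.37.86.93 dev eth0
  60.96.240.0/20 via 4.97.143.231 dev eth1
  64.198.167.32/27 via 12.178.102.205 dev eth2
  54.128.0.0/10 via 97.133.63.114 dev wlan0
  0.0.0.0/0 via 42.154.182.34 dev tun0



Longest prefix match for 60.96.251.208:
  /19 110.157.128.0: no
  /20 60.96.240.0: MATCH
  /27 64.198.167.32: no
  /10 54.128.0.0: no
  /0 0.0.0.0: MATCH
Selected: next-hop 4.97.143.231 via eth1 (matched /20)


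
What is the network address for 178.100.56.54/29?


IP:   10110010.01100100.00111000.00110110
Mask: 11111111.11111111.11111111.11111000
AND operation:
Net:  10110010.01100100.00111000.00110000
Network: 178.100.56.48/29


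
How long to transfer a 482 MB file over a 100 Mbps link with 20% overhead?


Effective throughput = 100 * (1 - 20/100) = 80 Mbps
File size in Mb = 482 * 8 = 3856 Mb
Time = 3856 / 80
Time = 48.2 seconds


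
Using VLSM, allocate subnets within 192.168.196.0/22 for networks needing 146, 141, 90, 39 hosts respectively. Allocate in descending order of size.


146 hosts -> /24 (254 usable): 192.168.196.0/24
141 hosts -> /24 (254 usable): 192.168.197.0/24
90 hosts -> /25 (126 usable): 192.168.198.0/25
39 hosts -> /26 (62 usable): 192.168.198.128/26
Allocation: 192.168.196.0/24 (146 hosts, 254 usable); 192.168.197.0/24 (141 hosts, 254 usable); 192.168.198.0/25 (90 hosts, 126 usable); 192.168.198.128/26 (39 hosts, 62 usable)


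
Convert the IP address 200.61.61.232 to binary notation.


200 = 11001000
61 = 00111101
61 = 00111101
232 = 11101000
Binary: 11001000.00111101.00111101.11101000


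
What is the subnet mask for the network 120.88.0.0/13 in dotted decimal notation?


/13 means 13 network bits, 19 host bits
Binary: 11111111111110000000000000000000
Mask: 255.248.0.0


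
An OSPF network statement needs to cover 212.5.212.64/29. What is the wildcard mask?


Subnet mask: 255.255.255.248
Wildcard = 255.255.255.255 - subnet mask
255 - 255 = 0
255 - 255 = 0
255 - 255 = 0
255 - 248 = 7
Wildcard: 0.0.0.7


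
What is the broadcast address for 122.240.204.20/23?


Network: 122.240.204.0/23
Host bits = 9
Set all host bits to 1:
Broadcast: 122.240.205.255


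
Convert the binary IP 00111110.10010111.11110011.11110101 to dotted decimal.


00111110 = 62
10010111 = 151
11110011 = 243
11110101 = 245
IP: 62.151.243.245


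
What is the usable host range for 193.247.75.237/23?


Network: 193.247.74.0
Broadcast: 193.247.75.255
First usable = network + 1
Last usable = broadcast - 1
Range: 193.247.74.1 to 193.247.75.254


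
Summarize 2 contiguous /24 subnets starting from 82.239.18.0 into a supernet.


Original prefix: /24
Number of subnets: 2 = 2^1
New prefix = 24 - 1 = 23
Supernet: 82.239.18.0/23


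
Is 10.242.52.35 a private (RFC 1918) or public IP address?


RFC 1918 private ranges:
  10.0.0.0/8 (10.0.0.0 - 10.255.255.255)
  172.16.0.0/12 (172.16.0.0 - 172.31.255.255)
  192.168.0.0/16 (192.168.0.0 - 192.168.255.255)
Private (in 10.0.0.0/8)


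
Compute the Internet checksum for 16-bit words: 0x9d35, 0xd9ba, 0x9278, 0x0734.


Sum all words (with carry folding):
+ 0x9d35 = 0x9d35
+ 0xd9ba = 0x76f0
+ 0x9278 = 0x0969
+ 0x0734 = 0x109d
One's complement: ~0x109d
Checksum = 0xef62


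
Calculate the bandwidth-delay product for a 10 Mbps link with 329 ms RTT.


BDP = bandwidth * RTT
= 10 Mbps * 329 ms
= 10 * 1e6 * 329 / 1000 bits
= 3290000 bits
= 411250 bytes
= 401.6113 KB
BDP = 3290000 bits (411250 bytes)


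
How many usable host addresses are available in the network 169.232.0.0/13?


Host bits = 32 - 13 = 19
Total addresses = 2^19 = 524288
Usable = total - 2 (network and broadcast)
Usable hosts: 524286


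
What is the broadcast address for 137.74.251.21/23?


Network: 137.74.250.0/23
Host bits = 9
Set all host bits to 1:
Broadcast: 137.74.251.255


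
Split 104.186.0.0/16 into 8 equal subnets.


New prefix = 16 + 3 = 19
Each subnet has 8192 addresses
  104.186.0.0/19
  104.186.32.0/19
  104.186.64.0/19
  104.186.96.0/19
  104.186.128.0/19
  104.186.160.0/19
  104.186.192.0/19
  104.186.224.0/19
Subnets: 104.186.0.0/19, 104.186.32.0/19, 104.186.64.0/19, 104.186.96.0/19, 104.186.128.0/19, 104.186.160.0/19, 104.186.192.0/19, 104.186.224.0/19


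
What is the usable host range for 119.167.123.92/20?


Network: 119.167.112.0
Broadcast: 119.167.127.255
First usable = network + 1
Last usable = broadcast - 1
Range: 119.167.112.1 to 119.167.127.254


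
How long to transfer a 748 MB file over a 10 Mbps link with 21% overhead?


Effective throughput = 10 * (1 - 21/100) = 7.9 Mbps
File size in Mb = 748 * 8 = 5984 Mb
Time = 5984 / 7.9
Time = 757.4684 seconds


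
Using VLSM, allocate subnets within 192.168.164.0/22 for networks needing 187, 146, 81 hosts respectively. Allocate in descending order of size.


187 hosts -> /24 (254 usable): 192.168.164.0/24
146 hosts -> /24 (254 usable): 192.168.165.0/24
81 hosts -> /25 (126 usable): 192.168.166.0/25
Allocation: 192.168.164.0/24 (187 hosts, 254 usable); 192.168.165.0/24 (146 hosts, 254 usable); 192.168.166.0/25 (81 hosts, 126 usable)


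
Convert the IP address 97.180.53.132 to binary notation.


97 = 01100001
180 = 10110100
53 = 00110101
132 = 10000100
Binary: 01100001.10110100.00110101.10000100


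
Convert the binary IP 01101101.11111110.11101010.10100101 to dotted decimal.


01101101 = 109
11111110 = 254
11101010 = 234
10100101 = 165
IP: 109.254.234.165


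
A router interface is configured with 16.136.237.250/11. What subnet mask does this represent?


/11 means 11 network bits, 21 host bits
Binary: 11111111111000000000000000000000
Mask: 255.224.0.0


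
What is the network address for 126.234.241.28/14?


IP:   01111110.11101010.11110001.00011100
Mask: 11111111.11111100.00000000.00000000
AND operation:
Net:  01111110.11101000.00000000.00000000
Network: 126.232.0.0/14


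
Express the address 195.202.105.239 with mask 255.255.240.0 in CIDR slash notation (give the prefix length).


Binary: 11111111.11111111.11110000.00000000
Count leading 1s
Prefix: /20


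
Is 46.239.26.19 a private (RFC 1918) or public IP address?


RFC 1918 private ranges:
  10.0.0.0/8 (10.0.0.0 - 10.255.255.255)
  172.16.0.0/12 (172.16.0.0 - 172.31.255.255)
  192.168.0.0/16 (192.168.0.0 - 192.168.255.255)
Public (not in any RFC 1918 range)


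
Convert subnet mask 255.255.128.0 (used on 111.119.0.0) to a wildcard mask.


Subnet mask: 255.255.128.0
Wildcard = 255.255.255.255 - subnet mask
255 - 255 = 0
255 - 255 = 0
255 - 128 = 127
255 - 0 = 255
Wildcard: 0.0.127.255


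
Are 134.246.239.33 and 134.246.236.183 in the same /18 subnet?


Mask: 255.255.192.0
134.246.239.33 AND mask = 134.246.192.0
134.246.236.183 AND mask = 134.246.192.0
Yes, same subnet (134.246.192.0)


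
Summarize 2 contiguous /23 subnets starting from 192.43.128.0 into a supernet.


Original prefix: /23
Number of subnets: 2 = 2^1
New prefix = 23 - 1 = 22
Supernet: 192.43.128.0/22


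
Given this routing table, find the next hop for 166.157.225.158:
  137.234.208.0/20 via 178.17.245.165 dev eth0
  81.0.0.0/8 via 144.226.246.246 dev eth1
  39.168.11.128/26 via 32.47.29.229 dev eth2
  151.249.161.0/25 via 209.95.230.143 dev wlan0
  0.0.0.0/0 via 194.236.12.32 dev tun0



Longest prefix match for 166.157.225.158:
  /20 137.234.208.0: no
  /8 81.0.0.0: no
  /26 39.168.11.128: no
  /25 151.249.161.0: no
  /0 0.0.0.0: MATCH
Selected: next-hop 194.236.12.32 via tun0 (matched /0)


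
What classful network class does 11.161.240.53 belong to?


First octet: 11
Binary: 00001011
0xxxxxxx -> Class A (1-126)
Class A, default mask 255.0.0.0 (/8)


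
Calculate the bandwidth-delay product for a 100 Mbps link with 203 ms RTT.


BDP = bandwidth * RTT
= 100 Mbps * 203 ms
= 100 * 1e6 * 203 / 1000 bits
= 20300000 bits
= 2537500 bytes
= 2478.0273 KB
BDP = 20300000 bits (2537500 bytes)


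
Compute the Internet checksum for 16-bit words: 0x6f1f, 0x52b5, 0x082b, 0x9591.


Sum all words (with carry folding):
+ 0x6f1f = 0x6f1f
+ 0x52b5 = 0xc1d4
+ 0x082b = 0xc9ff
+ 0x9591 = 0x5f91
One's complement: ~0x5f91
Checksum = 0xa06e


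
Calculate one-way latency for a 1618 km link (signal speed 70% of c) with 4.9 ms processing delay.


Speed = 0.7 * 3e5 km/s = 210000 km/s
Propagation delay = 1618 / 210000 = 0.0077 s = 7.7048 ms
Processing delay = 4.9 ms
Total one-way latency = 12.6048 ms


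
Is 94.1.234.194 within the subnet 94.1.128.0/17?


Subnet network: 94.1.128.0
Test IP AND mask: 94.1.128.0
Yes, 94.1.234.194 is in 94.1.128.0/17


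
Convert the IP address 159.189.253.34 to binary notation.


159 = 10011111
189 = 10111101
253 = 11111101
34 = 00100010
Binary: 10011111.10111101.11111101.00100010


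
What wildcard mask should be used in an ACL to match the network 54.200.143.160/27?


Subnet mask: 255.255.255.224
Wildcard = 255.255.255.255 - subnet mask
255 - 255 = 0
255 - 255 = 0
255 - 255 = 0
255 - 224 = 31
Wildcard: 0.0.0.31


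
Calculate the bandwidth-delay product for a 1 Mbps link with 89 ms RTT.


BDP = bandwidth * RTT
= 1 Mbps * 89 ms
= 1 * 1e6 * 89 / 1000 bits
= 89000 bits
= 11125 bytes
= 10.8643 KB
BDP = 89000 bits (11125 bytes)


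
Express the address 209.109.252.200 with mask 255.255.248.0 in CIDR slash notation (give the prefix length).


Binary: 11111111.11111111.11111000.00000000
Count leading 1s
Prefix: /21


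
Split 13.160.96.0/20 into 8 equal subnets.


New prefix = 20 + 3 = 23
Each subnet has 512 addresses
  13.160.96.0/23
  13.160.98.0/23
  13.160.100.0/23
  13.160.102.0/23
  13.160.104.0/23
  13.160.106.0/23
  13.160.108.0/23
  13.160.110.0/23
Subnets: 13.160.96.0/23, 13.160.98.0/23, 13.160.100.0/23, 13.160.102.0/23, 13.160.104.0/23, 13.160.106.0/23, 13.160.108.0/23, 13.160.110.0/23


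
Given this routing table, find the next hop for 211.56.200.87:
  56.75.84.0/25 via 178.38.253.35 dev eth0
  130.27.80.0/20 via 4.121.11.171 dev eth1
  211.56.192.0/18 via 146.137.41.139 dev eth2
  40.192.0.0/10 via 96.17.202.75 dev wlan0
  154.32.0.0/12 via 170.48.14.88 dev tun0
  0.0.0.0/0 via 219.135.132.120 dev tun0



Longest prefix match for 211.56.200.87:
  /25 56.75.84.0: no
  /20 130.27.80.0: no
  /18 211.56.192.0: MATCH
  /10 40.192.0.0: no
  /12 154.32.0.0: no
  /0 0.0.0.0: MATCH
Selected: next-hop 146.137.41.139 via eth2 (matched /18)


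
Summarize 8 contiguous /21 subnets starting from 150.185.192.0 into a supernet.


Original prefix: /21
Number of subnets: 8 = 2^3
New prefix = 21 - 3 = 18
Supernet: 150.185.192.0/18


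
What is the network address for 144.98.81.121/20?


IP:   10010000.01100010.01010001.01111001
Mask: 11111111.11111111.11110000.00000000
AND operation:
Net:  10010000.01100010.01010000.00000000
Network: 144.98.80.0/20


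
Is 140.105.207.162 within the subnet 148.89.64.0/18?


Subnet network: 148.89.64.0
Test IP AND mask: 140.105.192.0
No, 140.105.207.162 is not in 148.89.64.0/18


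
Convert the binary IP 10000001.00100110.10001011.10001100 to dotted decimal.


10000001 = 129
00100110 = 38
10001011 = 139
10001100 = 140
IP: 129.38.139.140


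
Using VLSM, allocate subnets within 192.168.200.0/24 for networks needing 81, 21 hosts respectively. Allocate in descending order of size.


81 hosts -> /25 (126 usable): 192.168.200.0/25
21 hosts -> /27 (30 usable): 192.168.200.128/27
Allocation: 192.168.200.0/25 (81 hosts, 126 usable); 192.168.200.128/27 (21 hosts, 30 usable)


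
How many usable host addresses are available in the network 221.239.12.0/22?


Host bits = 32 - 22 = 10
Total addresses = 2^10 = 1024
Usable = total - 2 (network and broadcast)
Usable hosts: 1022


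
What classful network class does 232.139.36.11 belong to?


First octet: 232
Binary: 11101000
1110xxxx -> Class D (224-239)
Class D (multicast), default mask N/A


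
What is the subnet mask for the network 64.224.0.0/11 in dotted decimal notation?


/11 means 11 network bits, 21 host bits
Binary: 11111111111000000000000000000000
Mask: 255.224.0.0


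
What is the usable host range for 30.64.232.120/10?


Network: 30.64.0.0
Broadcast: 30.127.255.255
First usable = network + 1
Last usable = broadcast - 1
Range: 30.64.0.1 to 30.127.255.254


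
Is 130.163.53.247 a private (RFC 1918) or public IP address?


RFC 1918 private ranges:
  10.0.0.0/8 (10.0.0.0 - 10.255.255.255)
  172.16.0.0/12 (172.16.0.0 - 172.31.255.255)
  192.168.0.0/16 (192.168.0.0 - 192.168.255.255)
Public (not in any RFC 1918 range)


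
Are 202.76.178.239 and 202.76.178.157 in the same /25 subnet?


Mask: 255.255.255.128
202.76.178.239 AND mask = 202.76.178.128
202.76.178.157 AND mask = 202.76.178.128
Yes, same subnet (202.76.178.128)


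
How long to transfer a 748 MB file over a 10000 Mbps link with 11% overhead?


Effective throughput = 10000 * (1 - 11/100) = 8900 Mbps
File size in Mb = 748 * 8 = 5984 Mb
Time = 5984 / 8900
Time = 0.6724 seconds


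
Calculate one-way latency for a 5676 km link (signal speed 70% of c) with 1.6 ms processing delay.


Speed = 0.7 * 3e5 km/s = 210000 km/s
Propagation delay = 5676 / 210000 = 0.027 s = 27.0286 ms
Processing delay = 1.6 ms
Total one-way latency = 28.6286 ms


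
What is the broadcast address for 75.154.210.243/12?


Network: 75.144.0.0/12
Host bits = 20
Set all host bits to 1:
Broadcast: 75.159.255.255


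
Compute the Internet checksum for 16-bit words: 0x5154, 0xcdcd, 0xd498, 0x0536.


Sum all words (with carry folding):
+ 0x5154 = 0x5154
+ 0xcdcd = 0x1f22
+ 0xd498 = 0xf3ba
+ 0x0536 = 0xf8f0
One's complement: ~0xf8f0
Checksum = 0x070f


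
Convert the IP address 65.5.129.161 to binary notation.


65 = 01000001
5 = 00000101
129 = 10000001
161 = 10100001
Binary: 01000001.00000101.10000001.10100001


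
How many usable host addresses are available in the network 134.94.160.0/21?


Host bits = 32 - 21 = 11
Total addresses = 2^11 = 2048
Usable = total - 2 (network and broadcast)
Usable hosts: 2046


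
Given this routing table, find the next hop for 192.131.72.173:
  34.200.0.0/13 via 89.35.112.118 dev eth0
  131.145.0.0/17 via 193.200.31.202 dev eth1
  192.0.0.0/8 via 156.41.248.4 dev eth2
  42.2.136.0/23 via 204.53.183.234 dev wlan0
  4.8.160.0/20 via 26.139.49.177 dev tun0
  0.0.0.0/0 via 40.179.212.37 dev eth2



Longest prefix match for 192.131.72.173:
  /13 34.200.0.0: no
  /17 131.145.0.0: no
  /8 192.0.0.0: MATCH
  /23 42.2.136.0: no
  /20 4.8.160.0: no
  /0 0.0.0.0: MATCH
Selected: next-hop 156.41.248.4 via eth2 (matched /8)


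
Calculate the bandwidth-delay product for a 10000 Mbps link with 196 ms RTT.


BDP = bandwidth * RTT
= 10000 Mbps * 196 ms
= 10000 * 1e6 * 196 / 1000 bits
= 1960000000 bits
= 245000000 bytes
= 239257.8125 KB
BDP = 1960000000 bits (245000000 bytes)


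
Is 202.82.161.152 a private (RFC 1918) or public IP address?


RFC 1918 private ranges:
  10.0.0.0/8 (10.0.0.0 - 10.255.255.255)
  172.16.0.0/12 (172.16.0.0 - 172.31.255.255)
  192.168.0.0/16 (192.168.0.0 - 192.168.255.255)
Public (not in any RFC 1918 range)


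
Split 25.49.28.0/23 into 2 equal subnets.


New prefix = 23 + 1 = 24
Each subnet has 256 addresses
  25.49.28.0/24
  25.49.29.0/24
Subnets: 25.49.28.0/24, 25.49.29.0/24


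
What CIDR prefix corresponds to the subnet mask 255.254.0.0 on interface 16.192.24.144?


Binary: 11111111.11111110.00000000.00000000
Count leading 1s
Prefix: /15


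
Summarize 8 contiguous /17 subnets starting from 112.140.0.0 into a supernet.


Original prefix: /17
Number of subnets: 8 = 2^3
New prefix = 17 - 3 = 14
Supernet: 112.140.0.0/14


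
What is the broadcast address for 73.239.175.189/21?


Network: 73.239.168.0/21
Host bits = 11
Set all host bits to 1:
Broadcast: 73.239.175.255


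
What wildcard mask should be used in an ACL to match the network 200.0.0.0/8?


Subnet mask: 255.0.0.0
Wildcard = 255.255.255.255 - subnet mask
255 - 255 = 0
255 - 0 = 255
255 - 0 = 255
255 - 0 = 255
Wildcard: 0.255.255.255


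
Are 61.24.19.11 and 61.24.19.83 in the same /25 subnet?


Mask: 255.255.255.128
61.24.19.11 AND mask = 61.24.19.0
61.24.19.83 AND mask = 61.24.19.0
Yes, same subnet (61.24.19.0)


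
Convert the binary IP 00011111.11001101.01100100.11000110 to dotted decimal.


00011111 = 31
11001101 = 205
01100100 = 100
11000110 = 198
IP: 31.205.100.198


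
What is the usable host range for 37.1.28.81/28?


Network: 37.1.28.80
Broadcast: 37.1.28.95
First usable = network + 1
Last usable = broadcast - 1
Range: 37.1.28.81 to 37.1.28.94


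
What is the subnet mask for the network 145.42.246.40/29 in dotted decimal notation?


/29 means 29 network bits, 3 host bits
Binary: 11111111111111111111111111111000
Mask: 255.255.255.248


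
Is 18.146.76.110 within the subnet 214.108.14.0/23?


Subnet network: 214.108.14.0
Test IP AND mask: 18.146.76.0
No, 18.146.76.110 is not in 214.108.14.0/23


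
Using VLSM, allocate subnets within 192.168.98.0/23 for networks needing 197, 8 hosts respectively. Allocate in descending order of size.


197 hosts -> /24 (254 usable): 192.168.98.0/24
8 hosts -> /28 (14 usable): 192.168.99.0/28
Allocation: 192.168.98.0/24 (197 hosts, 254 usable); 192.168.99.0/28 (8 hosts, 14 usable)


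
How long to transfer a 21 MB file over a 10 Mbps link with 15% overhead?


Effective throughput = 10 * (1 - 15/100) = 8.5 Mbps
File size in Mb = 21 * 8 = 168 Mb
Time = 168 / 8.5
Time = 19.7647 seconds


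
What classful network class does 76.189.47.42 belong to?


First octet: 76
Binary: 01001100
0xxxxxxx -> Class A (1-126)
Class A, default mask 255.0.0.0 (/8)


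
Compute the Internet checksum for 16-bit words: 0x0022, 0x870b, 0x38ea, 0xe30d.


Sum all words (with carry folding):
+ 0x0022 = 0x0022
+ 0x870b = 0x872d
+ 0x38ea = 0xc017
+ 0xe30d = 0xa325
One's complement: ~0xa325
Checksum = 0x5cda


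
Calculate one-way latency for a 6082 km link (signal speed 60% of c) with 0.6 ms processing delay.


Speed = 0.6 * 3e5 km/s = 180000 km/s
Propagation delay = 6082 / 180000 = 0.0338 s = 33.7889 ms
Processing delay = 0.6 ms
Total one-way latency = 34.3889 ms
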